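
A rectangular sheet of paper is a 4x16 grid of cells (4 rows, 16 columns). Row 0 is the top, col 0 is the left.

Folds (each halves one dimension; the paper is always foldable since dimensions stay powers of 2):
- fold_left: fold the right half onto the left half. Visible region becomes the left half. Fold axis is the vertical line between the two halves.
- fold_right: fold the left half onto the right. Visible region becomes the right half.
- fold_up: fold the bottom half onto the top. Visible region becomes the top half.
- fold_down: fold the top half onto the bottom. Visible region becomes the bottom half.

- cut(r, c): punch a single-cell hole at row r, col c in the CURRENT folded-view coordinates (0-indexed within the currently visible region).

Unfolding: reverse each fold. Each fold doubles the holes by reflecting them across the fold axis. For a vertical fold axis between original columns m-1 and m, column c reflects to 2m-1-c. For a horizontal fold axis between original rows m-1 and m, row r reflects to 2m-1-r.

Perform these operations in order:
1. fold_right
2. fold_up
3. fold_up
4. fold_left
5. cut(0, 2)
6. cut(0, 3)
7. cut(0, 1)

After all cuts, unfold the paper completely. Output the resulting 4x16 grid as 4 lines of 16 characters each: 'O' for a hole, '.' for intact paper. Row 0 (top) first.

Op 1 fold_right: fold axis v@8; visible region now rows[0,4) x cols[8,16) = 4x8
Op 2 fold_up: fold axis h@2; visible region now rows[0,2) x cols[8,16) = 2x8
Op 3 fold_up: fold axis h@1; visible region now rows[0,1) x cols[8,16) = 1x8
Op 4 fold_left: fold axis v@12; visible region now rows[0,1) x cols[8,12) = 1x4
Op 5 cut(0, 2): punch at orig (0,10); cuts so far [(0, 10)]; region rows[0,1) x cols[8,12) = 1x4
Op 6 cut(0, 3): punch at orig (0,11); cuts so far [(0, 10), (0, 11)]; region rows[0,1) x cols[8,12) = 1x4
Op 7 cut(0, 1): punch at orig (0,9); cuts so far [(0, 9), (0, 10), (0, 11)]; region rows[0,1) x cols[8,12) = 1x4
Unfold 1 (reflect across v@12): 6 holes -> [(0, 9), (0, 10), (0, 11), (0, 12), (0, 13), (0, 14)]
Unfold 2 (reflect across h@1): 12 holes -> [(0, 9), (0, 10), (0, 11), (0, 12), (0, 13), (0, 14), (1, 9), (1, 10), (1, 11), (1, 12), (1, 13), (1, 14)]
Unfold 3 (reflect across h@2): 24 holes -> [(0, 9), (0, 10), (0, 11), (0, 12), (0, 13), (0, 14), (1, 9), (1, 10), (1, 11), (1, 12), (1, 13), (1, 14), (2, 9), (2, 10), (2, 11), (2, 12), (2, 13), (2, 14), (3, 9), (3, 10), (3, 11), (3, 12), (3, 13), (3, 14)]
Unfold 4 (reflect across v@8): 48 holes -> [(0, 1), (0, 2), (0, 3), (0, 4), (0, 5), (0, 6), (0, 9), (0, 10), (0, 11), (0, 12), (0, 13), (0, 14), (1, 1), (1, 2), (1, 3), (1, 4), (1, 5), (1, 6), (1, 9), (1, 10), (1, 11), (1, 12), (1, 13), (1, 14), (2, 1), (2, 2), (2, 3), (2, 4), (2, 5), (2, 6), (2, 9), (2, 10), (2, 11), (2, 12), (2, 13), (2, 14), (3, 1), (3, 2), (3, 3), (3, 4), (3, 5), (3, 6), (3, 9), (3, 10), (3, 11), (3, 12), (3, 13), (3, 14)]

Answer: .OOOOOO..OOOOOO.
.OOOOOO..OOOOOO.
.OOOOOO..OOOOOO.
.OOOOOO..OOOOOO.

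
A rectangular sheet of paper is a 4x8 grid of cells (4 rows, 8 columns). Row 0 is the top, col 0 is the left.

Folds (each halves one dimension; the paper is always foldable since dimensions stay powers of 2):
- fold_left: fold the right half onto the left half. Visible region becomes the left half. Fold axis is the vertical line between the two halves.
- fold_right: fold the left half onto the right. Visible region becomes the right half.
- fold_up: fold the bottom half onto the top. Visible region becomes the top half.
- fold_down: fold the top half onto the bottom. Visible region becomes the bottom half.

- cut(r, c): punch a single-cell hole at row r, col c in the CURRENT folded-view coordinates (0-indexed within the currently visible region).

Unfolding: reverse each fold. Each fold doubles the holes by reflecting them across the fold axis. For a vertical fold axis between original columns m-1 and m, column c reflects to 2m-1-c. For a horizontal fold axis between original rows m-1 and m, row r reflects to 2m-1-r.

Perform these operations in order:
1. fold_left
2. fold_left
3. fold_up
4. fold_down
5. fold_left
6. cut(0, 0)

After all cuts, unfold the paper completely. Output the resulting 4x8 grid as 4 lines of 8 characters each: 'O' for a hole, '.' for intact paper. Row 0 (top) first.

Answer: OOOOOOOO
OOOOOOOO
OOOOOOOO
OOOOOOOO

Derivation:
Op 1 fold_left: fold axis v@4; visible region now rows[0,4) x cols[0,4) = 4x4
Op 2 fold_left: fold axis v@2; visible region now rows[0,4) x cols[0,2) = 4x2
Op 3 fold_up: fold axis h@2; visible region now rows[0,2) x cols[0,2) = 2x2
Op 4 fold_down: fold axis h@1; visible region now rows[1,2) x cols[0,2) = 1x2
Op 5 fold_left: fold axis v@1; visible region now rows[1,2) x cols[0,1) = 1x1
Op 6 cut(0, 0): punch at orig (1,0); cuts so far [(1, 0)]; region rows[1,2) x cols[0,1) = 1x1
Unfold 1 (reflect across v@1): 2 holes -> [(1, 0), (1, 1)]
Unfold 2 (reflect across h@1): 4 holes -> [(0, 0), (0, 1), (1, 0), (1, 1)]
Unfold 3 (reflect across h@2): 8 holes -> [(0, 0), (0, 1), (1, 0), (1, 1), (2, 0), (2, 1), (3, 0), (3, 1)]
Unfold 4 (reflect across v@2): 16 holes -> [(0, 0), (0, 1), (0, 2), (0, 3), (1, 0), (1, 1), (1, 2), (1, 3), (2, 0), (2, 1), (2, 2), (2, 3), (3, 0), (3, 1), (3, 2), (3, 3)]
Unfold 5 (reflect across v@4): 32 holes -> [(0, 0), (0, 1), (0, 2), (0, 3), (0, 4), (0, 5), (0, 6), (0, 7), (1, 0), (1, 1), (1, 2), (1, 3), (1, 4), (1, 5), (1, 6), (1, 7), (2, 0), (2, 1), (2, 2), (2, 3), (2, 4), (2, 5), (2, 6), (2, 7), (3, 0), (3, 1), (3, 2), (3, 3), (3, 4), (3, 5), (3, 6), (3, 7)]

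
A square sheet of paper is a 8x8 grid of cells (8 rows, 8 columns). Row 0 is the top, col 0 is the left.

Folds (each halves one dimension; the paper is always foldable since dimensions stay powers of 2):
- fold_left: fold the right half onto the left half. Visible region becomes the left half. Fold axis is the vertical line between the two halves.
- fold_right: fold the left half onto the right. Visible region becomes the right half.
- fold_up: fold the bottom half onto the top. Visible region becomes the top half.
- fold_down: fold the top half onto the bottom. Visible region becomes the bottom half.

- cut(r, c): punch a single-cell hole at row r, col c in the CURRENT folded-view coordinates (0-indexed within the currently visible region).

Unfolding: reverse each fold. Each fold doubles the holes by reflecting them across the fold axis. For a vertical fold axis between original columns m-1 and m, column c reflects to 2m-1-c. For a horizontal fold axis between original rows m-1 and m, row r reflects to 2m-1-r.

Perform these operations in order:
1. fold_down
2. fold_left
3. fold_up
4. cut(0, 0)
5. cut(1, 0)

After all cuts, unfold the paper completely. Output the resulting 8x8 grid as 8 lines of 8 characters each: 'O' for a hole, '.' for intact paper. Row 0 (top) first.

Op 1 fold_down: fold axis h@4; visible region now rows[4,8) x cols[0,8) = 4x8
Op 2 fold_left: fold axis v@4; visible region now rows[4,8) x cols[0,4) = 4x4
Op 3 fold_up: fold axis h@6; visible region now rows[4,6) x cols[0,4) = 2x4
Op 4 cut(0, 0): punch at orig (4,0); cuts so far [(4, 0)]; region rows[4,6) x cols[0,4) = 2x4
Op 5 cut(1, 0): punch at orig (5,0); cuts so far [(4, 0), (5, 0)]; region rows[4,6) x cols[0,4) = 2x4
Unfold 1 (reflect across h@6): 4 holes -> [(4, 0), (5, 0), (6, 0), (7, 0)]
Unfold 2 (reflect across v@4): 8 holes -> [(4, 0), (4, 7), (5, 0), (5, 7), (6, 0), (6, 7), (7, 0), (7, 7)]
Unfold 3 (reflect across h@4): 16 holes -> [(0, 0), (0, 7), (1, 0), (1, 7), (2, 0), (2, 7), (3, 0), (3, 7), (4, 0), (4, 7), (5, 0), (5, 7), (6, 0), (6, 7), (7, 0), (7, 7)]

Answer: O......O
O......O
O......O
O......O
O......O
O......O
O......O
O......O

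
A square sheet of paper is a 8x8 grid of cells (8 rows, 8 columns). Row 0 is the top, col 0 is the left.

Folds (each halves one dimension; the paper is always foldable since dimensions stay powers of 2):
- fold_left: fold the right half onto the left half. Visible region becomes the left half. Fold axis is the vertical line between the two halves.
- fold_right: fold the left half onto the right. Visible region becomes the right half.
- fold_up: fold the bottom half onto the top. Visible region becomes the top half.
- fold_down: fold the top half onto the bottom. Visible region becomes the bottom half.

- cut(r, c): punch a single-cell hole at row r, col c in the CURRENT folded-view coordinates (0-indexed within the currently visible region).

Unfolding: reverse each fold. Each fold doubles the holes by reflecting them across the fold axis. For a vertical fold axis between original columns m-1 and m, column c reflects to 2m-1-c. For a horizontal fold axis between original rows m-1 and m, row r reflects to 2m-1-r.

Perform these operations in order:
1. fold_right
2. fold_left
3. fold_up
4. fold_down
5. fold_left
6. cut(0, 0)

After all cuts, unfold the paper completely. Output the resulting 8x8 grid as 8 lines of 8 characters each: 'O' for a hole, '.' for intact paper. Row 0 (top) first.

Op 1 fold_right: fold axis v@4; visible region now rows[0,8) x cols[4,8) = 8x4
Op 2 fold_left: fold axis v@6; visible region now rows[0,8) x cols[4,6) = 8x2
Op 3 fold_up: fold axis h@4; visible region now rows[0,4) x cols[4,6) = 4x2
Op 4 fold_down: fold axis h@2; visible region now rows[2,4) x cols[4,6) = 2x2
Op 5 fold_left: fold axis v@5; visible region now rows[2,4) x cols[4,5) = 2x1
Op 6 cut(0, 0): punch at orig (2,4); cuts so far [(2, 4)]; region rows[2,4) x cols[4,5) = 2x1
Unfold 1 (reflect across v@5): 2 holes -> [(2, 4), (2, 5)]
Unfold 2 (reflect across h@2): 4 holes -> [(1, 4), (1, 5), (2, 4), (2, 5)]
Unfold 3 (reflect across h@4): 8 holes -> [(1, 4), (1, 5), (2, 4), (2, 5), (5, 4), (5, 5), (6, 4), (6, 5)]
Unfold 4 (reflect across v@6): 16 holes -> [(1, 4), (1, 5), (1, 6), (1, 7), (2, 4), (2, 5), (2, 6), (2, 7), (5, 4), (5, 5), (5, 6), (5, 7), (6, 4), (6, 5), (6, 6), (6, 7)]
Unfold 5 (reflect across v@4): 32 holes -> [(1, 0), (1, 1), (1, 2), (1, 3), (1, 4), (1, 5), (1, 6), (1, 7), (2, 0), (2, 1), (2, 2), (2, 3), (2, 4), (2, 5), (2, 6), (2, 7), (5, 0), (5, 1), (5, 2), (5, 3), (5, 4), (5, 5), (5, 6), (5, 7), (6, 0), (6, 1), (6, 2), (6, 3), (6, 4), (6, 5), (6, 6), (6, 7)]

Answer: ........
OOOOOOOO
OOOOOOOO
........
........
OOOOOOOO
OOOOOOOO
........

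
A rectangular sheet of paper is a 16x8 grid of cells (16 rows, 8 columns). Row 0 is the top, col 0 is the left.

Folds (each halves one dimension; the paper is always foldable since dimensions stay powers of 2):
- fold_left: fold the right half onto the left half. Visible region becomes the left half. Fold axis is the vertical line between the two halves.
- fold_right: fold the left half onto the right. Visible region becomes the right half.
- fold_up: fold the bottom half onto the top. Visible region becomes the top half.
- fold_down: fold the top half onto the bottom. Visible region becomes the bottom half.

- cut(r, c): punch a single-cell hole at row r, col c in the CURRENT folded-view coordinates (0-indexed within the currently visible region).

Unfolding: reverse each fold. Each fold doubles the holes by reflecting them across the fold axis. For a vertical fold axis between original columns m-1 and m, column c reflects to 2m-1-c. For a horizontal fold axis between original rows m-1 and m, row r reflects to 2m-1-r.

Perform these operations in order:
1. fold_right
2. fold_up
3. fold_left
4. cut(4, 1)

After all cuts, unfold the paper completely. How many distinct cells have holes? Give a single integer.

Answer: 8

Derivation:
Op 1 fold_right: fold axis v@4; visible region now rows[0,16) x cols[4,8) = 16x4
Op 2 fold_up: fold axis h@8; visible region now rows[0,8) x cols[4,8) = 8x4
Op 3 fold_left: fold axis v@6; visible region now rows[0,8) x cols[4,6) = 8x2
Op 4 cut(4, 1): punch at orig (4,5); cuts so far [(4, 5)]; region rows[0,8) x cols[4,6) = 8x2
Unfold 1 (reflect across v@6): 2 holes -> [(4, 5), (4, 6)]
Unfold 2 (reflect across h@8): 4 holes -> [(4, 5), (4, 6), (11, 5), (11, 6)]
Unfold 3 (reflect across v@4): 8 holes -> [(4, 1), (4, 2), (4, 5), (4, 6), (11, 1), (11, 2), (11, 5), (11, 6)]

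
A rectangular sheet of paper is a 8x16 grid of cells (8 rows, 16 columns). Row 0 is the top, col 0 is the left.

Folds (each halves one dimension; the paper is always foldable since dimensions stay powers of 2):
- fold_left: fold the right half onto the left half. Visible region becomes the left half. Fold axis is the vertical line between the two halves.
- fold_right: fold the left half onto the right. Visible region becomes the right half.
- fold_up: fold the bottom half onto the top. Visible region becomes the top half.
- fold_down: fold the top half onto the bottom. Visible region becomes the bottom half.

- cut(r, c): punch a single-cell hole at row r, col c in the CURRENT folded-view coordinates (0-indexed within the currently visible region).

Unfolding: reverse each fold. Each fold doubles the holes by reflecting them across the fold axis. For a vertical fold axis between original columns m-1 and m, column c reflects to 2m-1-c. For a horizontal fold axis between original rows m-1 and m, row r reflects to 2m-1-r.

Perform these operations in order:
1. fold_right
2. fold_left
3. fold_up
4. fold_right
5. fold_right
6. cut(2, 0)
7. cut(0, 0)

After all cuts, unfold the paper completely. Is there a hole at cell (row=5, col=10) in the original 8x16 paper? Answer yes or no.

Op 1 fold_right: fold axis v@8; visible region now rows[0,8) x cols[8,16) = 8x8
Op 2 fold_left: fold axis v@12; visible region now rows[0,8) x cols[8,12) = 8x4
Op 3 fold_up: fold axis h@4; visible region now rows[0,4) x cols[8,12) = 4x4
Op 4 fold_right: fold axis v@10; visible region now rows[0,4) x cols[10,12) = 4x2
Op 5 fold_right: fold axis v@11; visible region now rows[0,4) x cols[11,12) = 4x1
Op 6 cut(2, 0): punch at orig (2,11); cuts so far [(2, 11)]; region rows[0,4) x cols[11,12) = 4x1
Op 7 cut(0, 0): punch at orig (0,11); cuts so far [(0, 11), (2, 11)]; region rows[0,4) x cols[11,12) = 4x1
Unfold 1 (reflect across v@11): 4 holes -> [(0, 10), (0, 11), (2, 10), (2, 11)]
Unfold 2 (reflect across v@10): 8 holes -> [(0, 8), (0, 9), (0, 10), (0, 11), (2, 8), (2, 9), (2, 10), (2, 11)]
Unfold 3 (reflect across h@4): 16 holes -> [(0, 8), (0, 9), (0, 10), (0, 11), (2, 8), (2, 9), (2, 10), (2, 11), (5, 8), (5, 9), (5, 10), (5, 11), (7, 8), (7, 9), (7, 10), (7, 11)]
Unfold 4 (reflect across v@12): 32 holes -> [(0, 8), (0, 9), (0, 10), (0, 11), (0, 12), (0, 13), (0, 14), (0, 15), (2, 8), (2, 9), (2, 10), (2, 11), (2, 12), (2, 13), (2, 14), (2, 15), (5, 8), (5, 9), (5, 10), (5, 11), (5, 12), (5, 13), (5, 14), (5, 15), (7, 8), (7, 9), (7, 10), (7, 11), (7, 12), (7, 13), (7, 14), (7, 15)]
Unfold 5 (reflect across v@8): 64 holes -> [(0, 0), (0, 1), (0, 2), (0, 3), (0, 4), (0, 5), (0, 6), (0, 7), (0, 8), (0, 9), (0, 10), (0, 11), (0, 12), (0, 13), (0, 14), (0, 15), (2, 0), (2, 1), (2, 2), (2, 3), (2, 4), (2, 5), (2, 6), (2, 7), (2, 8), (2, 9), (2, 10), (2, 11), (2, 12), (2, 13), (2, 14), (2, 15), (5, 0), (5, 1), (5, 2), (5, 3), (5, 4), (5, 5), (5, 6), (5, 7), (5, 8), (5, 9), (5, 10), (5, 11), (5, 12), (5, 13), (5, 14), (5, 15), (7, 0), (7, 1), (7, 2), (7, 3), (7, 4), (7, 5), (7, 6), (7, 7), (7, 8), (7, 9), (7, 10), (7, 11), (7, 12), (7, 13), (7, 14), (7, 15)]
Holes: [(0, 0), (0, 1), (0, 2), (0, 3), (0, 4), (0, 5), (0, 6), (0, 7), (0, 8), (0, 9), (0, 10), (0, 11), (0, 12), (0, 13), (0, 14), (0, 15), (2, 0), (2, 1), (2, 2), (2, 3), (2, 4), (2, 5), (2, 6), (2, 7), (2, 8), (2, 9), (2, 10), (2, 11), (2, 12), (2, 13), (2, 14), (2, 15), (5, 0), (5, 1), (5, 2), (5, 3), (5, 4), (5, 5), (5, 6), (5, 7), (5, 8), (5, 9), (5, 10), (5, 11), (5, 12), (5, 13), (5, 14), (5, 15), (7, 0), (7, 1), (7, 2), (7, 3), (7, 4), (7, 5), (7, 6), (7, 7), (7, 8), (7, 9), (7, 10), (7, 11), (7, 12), (7, 13), (7, 14), (7, 15)]

Answer: yes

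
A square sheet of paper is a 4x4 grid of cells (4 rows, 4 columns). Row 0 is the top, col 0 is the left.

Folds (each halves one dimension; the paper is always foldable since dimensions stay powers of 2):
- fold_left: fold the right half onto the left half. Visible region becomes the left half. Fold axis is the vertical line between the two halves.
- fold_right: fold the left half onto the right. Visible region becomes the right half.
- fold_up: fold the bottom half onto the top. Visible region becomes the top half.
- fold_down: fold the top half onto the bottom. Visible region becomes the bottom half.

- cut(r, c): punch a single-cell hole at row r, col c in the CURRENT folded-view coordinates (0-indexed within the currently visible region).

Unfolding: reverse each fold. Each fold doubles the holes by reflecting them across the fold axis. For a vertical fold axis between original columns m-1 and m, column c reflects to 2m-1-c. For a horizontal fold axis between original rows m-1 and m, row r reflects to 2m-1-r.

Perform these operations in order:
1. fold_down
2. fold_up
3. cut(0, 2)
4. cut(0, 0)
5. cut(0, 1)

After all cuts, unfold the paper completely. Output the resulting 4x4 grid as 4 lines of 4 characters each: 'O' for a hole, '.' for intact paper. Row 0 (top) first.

Op 1 fold_down: fold axis h@2; visible region now rows[2,4) x cols[0,4) = 2x4
Op 2 fold_up: fold axis h@3; visible region now rows[2,3) x cols[0,4) = 1x4
Op 3 cut(0, 2): punch at orig (2,2); cuts so far [(2, 2)]; region rows[2,3) x cols[0,4) = 1x4
Op 4 cut(0, 0): punch at orig (2,0); cuts so far [(2, 0), (2, 2)]; region rows[2,3) x cols[0,4) = 1x4
Op 5 cut(0, 1): punch at orig (2,1); cuts so far [(2, 0), (2, 1), (2, 2)]; region rows[2,3) x cols[0,4) = 1x4
Unfold 1 (reflect across h@3): 6 holes -> [(2, 0), (2, 1), (2, 2), (3, 0), (3, 1), (3, 2)]
Unfold 2 (reflect across h@2): 12 holes -> [(0, 0), (0, 1), (0, 2), (1, 0), (1, 1), (1, 2), (2, 0), (2, 1), (2, 2), (3, 0), (3, 1), (3, 2)]

Answer: OOO.
OOO.
OOO.
OOO.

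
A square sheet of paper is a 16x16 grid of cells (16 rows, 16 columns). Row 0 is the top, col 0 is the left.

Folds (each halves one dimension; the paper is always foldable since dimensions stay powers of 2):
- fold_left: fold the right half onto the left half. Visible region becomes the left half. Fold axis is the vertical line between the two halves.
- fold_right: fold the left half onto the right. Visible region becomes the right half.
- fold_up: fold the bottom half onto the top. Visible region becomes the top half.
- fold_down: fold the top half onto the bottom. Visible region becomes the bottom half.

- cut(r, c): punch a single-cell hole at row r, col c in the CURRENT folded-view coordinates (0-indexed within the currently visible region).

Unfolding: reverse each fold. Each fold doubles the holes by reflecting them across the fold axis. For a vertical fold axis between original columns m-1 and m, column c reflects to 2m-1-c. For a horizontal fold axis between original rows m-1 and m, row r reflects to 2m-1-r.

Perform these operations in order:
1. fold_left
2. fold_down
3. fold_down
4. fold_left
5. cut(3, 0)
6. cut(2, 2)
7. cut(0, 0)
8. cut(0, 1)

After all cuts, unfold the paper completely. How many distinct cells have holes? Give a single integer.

Answer: 64

Derivation:
Op 1 fold_left: fold axis v@8; visible region now rows[0,16) x cols[0,8) = 16x8
Op 2 fold_down: fold axis h@8; visible region now rows[8,16) x cols[0,8) = 8x8
Op 3 fold_down: fold axis h@12; visible region now rows[12,16) x cols[0,8) = 4x8
Op 4 fold_left: fold axis v@4; visible region now rows[12,16) x cols[0,4) = 4x4
Op 5 cut(3, 0): punch at orig (15,0); cuts so far [(15, 0)]; region rows[12,16) x cols[0,4) = 4x4
Op 6 cut(2, 2): punch at orig (14,2); cuts so far [(14, 2), (15, 0)]; region rows[12,16) x cols[0,4) = 4x4
Op 7 cut(0, 0): punch at orig (12,0); cuts so far [(12, 0), (14, 2), (15, 0)]; region rows[12,16) x cols[0,4) = 4x4
Op 8 cut(0, 1): punch at orig (12,1); cuts so far [(12, 0), (12, 1), (14, 2), (15, 0)]; region rows[12,16) x cols[0,4) = 4x4
Unfold 1 (reflect across v@4): 8 holes -> [(12, 0), (12, 1), (12, 6), (12, 7), (14, 2), (14, 5), (15, 0), (15, 7)]
Unfold 2 (reflect across h@12): 16 holes -> [(8, 0), (8, 7), (9, 2), (9, 5), (11, 0), (11, 1), (11, 6), (11, 7), (12, 0), (12, 1), (12, 6), (12, 7), (14, 2), (14, 5), (15, 0), (15, 7)]
Unfold 3 (reflect across h@8): 32 holes -> [(0, 0), (0, 7), (1, 2), (1, 5), (3, 0), (3, 1), (3, 6), (3, 7), (4, 0), (4, 1), (4, 6), (4, 7), (6, 2), (6, 5), (7, 0), (7, 7), (8, 0), (8, 7), (9, 2), (9, 5), (11, 0), (11, 1), (11, 6), (11, 7), (12, 0), (12, 1), (12, 6), (12, 7), (14, 2), (14, 5), (15, 0), (15, 7)]
Unfold 4 (reflect across v@8): 64 holes -> [(0, 0), (0, 7), (0, 8), (0, 15), (1, 2), (1, 5), (1, 10), (1, 13), (3, 0), (3, 1), (3, 6), (3, 7), (3, 8), (3, 9), (3, 14), (3, 15), (4, 0), (4, 1), (4, 6), (4, 7), (4, 8), (4, 9), (4, 14), (4, 15), (6, 2), (6, 5), (6, 10), (6, 13), (7, 0), (7, 7), (7, 8), (7, 15), (8, 0), (8, 7), (8, 8), (8, 15), (9, 2), (9, 5), (9, 10), (9, 13), (11, 0), (11, 1), (11, 6), (11, 7), (11, 8), (11, 9), (11, 14), (11, 15), (12, 0), (12, 1), (12, 6), (12, 7), (12, 8), (12, 9), (12, 14), (12, 15), (14, 2), (14, 5), (14, 10), (14, 13), (15, 0), (15, 7), (15, 8), (15, 15)]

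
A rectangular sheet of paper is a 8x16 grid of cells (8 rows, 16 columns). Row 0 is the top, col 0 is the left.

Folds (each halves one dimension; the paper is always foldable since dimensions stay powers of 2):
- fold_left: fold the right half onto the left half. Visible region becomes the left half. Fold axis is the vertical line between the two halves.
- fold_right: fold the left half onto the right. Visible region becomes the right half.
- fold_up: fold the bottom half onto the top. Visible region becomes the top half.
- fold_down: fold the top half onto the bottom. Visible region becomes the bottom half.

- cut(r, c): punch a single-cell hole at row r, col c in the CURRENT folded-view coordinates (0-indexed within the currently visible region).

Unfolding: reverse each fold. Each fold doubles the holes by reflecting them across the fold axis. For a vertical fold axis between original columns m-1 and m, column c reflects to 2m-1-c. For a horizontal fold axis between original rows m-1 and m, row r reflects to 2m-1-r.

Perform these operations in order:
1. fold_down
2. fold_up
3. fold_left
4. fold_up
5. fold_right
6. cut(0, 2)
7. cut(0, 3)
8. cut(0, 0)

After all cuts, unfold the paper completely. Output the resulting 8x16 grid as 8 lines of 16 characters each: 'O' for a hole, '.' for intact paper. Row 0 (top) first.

Answer: OO.OO.OOOO.OO.OO
OO.OO.OOOO.OO.OO
OO.OO.OOOO.OO.OO
OO.OO.OOOO.OO.OO
OO.OO.OOOO.OO.OO
OO.OO.OOOO.OO.OO
OO.OO.OOOO.OO.OO
OO.OO.OOOO.OO.OO

Derivation:
Op 1 fold_down: fold axis h@4; visible region now rows[4,8) x cols[0,16) = 4x16
Op 2 fold_up: fold axis h@6; visible region now rows[4,6) x cols[0,16) = 2x16
Op 3 fold_left: fold axis v@8; visible region now rows[4,6) x cols[0,8) = 2x8
Op 4 fold_up: fold axis h@5; visible region now rows[4,5) x cols[0,8) = 1x8
Op 5 fold_right: fold axis v@4; visible region now rows[4,5) x cols[4,8) = 1x4
Op 6 cut(0, 2): punch at orig (4,6); cuts so far [(4, 6)]; region rows[4,5) x cols[4,8) = 1x4
Op 7 cut(0, 3): punch at orig (4,7); cuts so far [(4, 6), (4, 7)]; region rows[4,5) x cols[4,8) = 1x4
Op 8 cut(0, 0): punch at orig (4,4); cuts so far [(4, 4), (4, 6), (4, 7)]; region rows[4,5) x cols[4,8) = 1x4
Unfold 1 (reflect across v@4): 6 holes -> [(4, 0), (4, 1), (4, 3), (4, 4), (4, 6), (4, 7)]
Unfold 2 (reflect across h@5): 12 holes -> [(4, 0), (4, 1), (4, 3), (4, 4), (4, 6), (4, 7), (5, 0), (5, 1), (5, 3), (5, 4), (5, 6), (5, 7)]
Unfold 3 (reflect across v@8): 24 holes -> [(4, 0), (4, 1), (4, 3), (4, 4), (4, 6), (4, 7), (4, 8), (4, 9), (4, 11), (4, 12), (4, 14), (4, 15), (5, 0), (5, 1), (5, 3), (5, 4), (5, 6), (5, 7), (5, 8), (5, 9), (5, 11), (5, 12), (5, 14), (5, 15)]
Unfold 4 (reflect across h@6): 48 holes -> [(4, 0), (4, 1), (4, 3), (4, 4), (4, 6), (4, 7), (4, 8), (4, 9), (4, 11), (4, 12), (4, 14), (4, 15), (5, 0), (5, 1), (5, 3), (5, 4), (5, 6), (5, 7), (5, 8), (5, 9), (5, 11), (5, 12), (5, 14), (5, 15), (6, 0), (6, 1), (6, 3), (6, 4), (6, 6), (6, 7), (6, 8), (6, 9), (6, 11), (6, 12), (6, 14), (6, 15), (7, 0), (7, 1), (7, 3), (7, 4), (7, 6), (7, 7), (7, 8), (7, 9), (7, 11), (7, 12), (7, 14), (7, 15)]
Unfold 5 (reflect across h@4): 96 holes -> [(0, 0), (0, 1), (0, 3), (0, 4), (0, 6), (0, 7), (0, 8), (0, 9), (0, 11), (0, 12), (0, 14), (0, 15), (1, 0), (1, 1), (1, 3), (1, 4), (1, 6), (1, 7), (1, 8), (1, 9), (1, 11), (1, 12), (1, 14), (1, 15), (2, 0), (2, 1), (2, 3), (2, 4), (2, 6), (2, 7), (2, 8), (2, 9), (2, 11), (2, 12), (2, 14), (2, 15), (3, 0), (3, 1), (3, 3), (3, 4), (3, 6), (3, 7), (3, 8), (3, 9), (3, 11), (3, 12), (3, 14), (3, 15), (4, 0), (4, 1), (4, 3), (4, 4), (4, 6), (4, 7), (4, 8), (4, 9), (4, 11), (4, 12), (4, 14), (4, 15), (5, 0), (5, 1), (5, 3), (5, 4), (5, 6), (5, 7), (5, 8), (5, 9), (5, 11), (5, 12), (5, 14), (5, 15), (6, 0), (6, 1), (6, 3), (6, 4), (6, 6), (6, 7), (6, 8), (6, 9), (6, 11), (6, 12), (6, 14), (6, 15), (7, 0), (7, 1), (7, 3), (7, 4), (7, 6), (7, 7), (7, 8), (7, 9), (7, 11), (7, 12), (7, 14), (7, 15)]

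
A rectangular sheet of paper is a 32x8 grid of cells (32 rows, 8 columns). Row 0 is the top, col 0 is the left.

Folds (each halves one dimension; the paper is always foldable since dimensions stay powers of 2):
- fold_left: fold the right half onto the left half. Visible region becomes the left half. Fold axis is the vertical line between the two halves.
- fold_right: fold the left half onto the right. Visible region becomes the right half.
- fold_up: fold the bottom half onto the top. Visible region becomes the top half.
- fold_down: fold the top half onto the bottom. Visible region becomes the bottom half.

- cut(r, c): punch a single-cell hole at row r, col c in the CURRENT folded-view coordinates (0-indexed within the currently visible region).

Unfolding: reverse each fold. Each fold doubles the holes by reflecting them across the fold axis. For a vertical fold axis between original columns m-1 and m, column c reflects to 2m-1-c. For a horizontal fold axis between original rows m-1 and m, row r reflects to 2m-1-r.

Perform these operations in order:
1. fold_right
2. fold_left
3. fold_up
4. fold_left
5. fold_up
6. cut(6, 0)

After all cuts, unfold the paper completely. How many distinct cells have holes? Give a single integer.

Answer: 32

Derivation:
Op 1 fold_right: fold axis v@4; visible region now rows[0,32) x cols[4,8) = 32x4
Op 2 fold_left: fold axis v@6; visible region now rows[0,32) x cols[4,6) = 32x2
Op 3 fold_up: fold axis h@16; visible region now rows[0,16) x cols[4,6) = 16x2
Op 4 fold_left: fold axis v@5; visible region now rows[0,16) x cols[4,5) = 16x1
Op 5 fold_up: fold axis h@8; visible region now rows[0,8) x cols[4,5) = 8x1
Op 6 cut(6, 0): punch at orig (6,4); cuts so far [(6, 4)]; region rows[0,8) x cols[4,5) = 8x1
Unfold 1 (reflect across h@8): 2 holes -> [(6, 4), (9, 4)]
Unfold 2 (reflect across v@5): 4 holes -> [(6, 4), (6, 5), (9, 4), (9, 5)]
Unfold 3 (reflect across h@16): 8 holes -> [(6, 4), (6, 5), (9, 4), (9, 5), (22, 4), (22, 5), (25, 4), (25, 5)]
Unfold 4 (reflect across v@6): 16 holes -> [(6, 4), (6, 5), (6, 6), (6, 7), (9, 4), (9, 5), (9, 6), (9, 7), (22, 4), (22, 5), (22, 6), (22, 7), (25, 4), (25, 5), (25, 6), (25, 7)]
Unfold 5 (reflect across v@4): 32 holes -> [(6, 0), (6, 1), (6, 2), (6, 3), (6, 4), (6, 5), (6, 6), (6, 7), (9, 0), (9, 1), (9, 2), (9, 3), (9, 4), (9, 5), (9, 6), (9, 7), (22, 0), (22, 1), (22, 2), (22, 3), (22, 4), (22, 5), (22, 6), (22, 7), (25, 0), (25, 1), (25, 2), (25, 3), (25, 4), (25, 5), (25, 6), (25, 7)]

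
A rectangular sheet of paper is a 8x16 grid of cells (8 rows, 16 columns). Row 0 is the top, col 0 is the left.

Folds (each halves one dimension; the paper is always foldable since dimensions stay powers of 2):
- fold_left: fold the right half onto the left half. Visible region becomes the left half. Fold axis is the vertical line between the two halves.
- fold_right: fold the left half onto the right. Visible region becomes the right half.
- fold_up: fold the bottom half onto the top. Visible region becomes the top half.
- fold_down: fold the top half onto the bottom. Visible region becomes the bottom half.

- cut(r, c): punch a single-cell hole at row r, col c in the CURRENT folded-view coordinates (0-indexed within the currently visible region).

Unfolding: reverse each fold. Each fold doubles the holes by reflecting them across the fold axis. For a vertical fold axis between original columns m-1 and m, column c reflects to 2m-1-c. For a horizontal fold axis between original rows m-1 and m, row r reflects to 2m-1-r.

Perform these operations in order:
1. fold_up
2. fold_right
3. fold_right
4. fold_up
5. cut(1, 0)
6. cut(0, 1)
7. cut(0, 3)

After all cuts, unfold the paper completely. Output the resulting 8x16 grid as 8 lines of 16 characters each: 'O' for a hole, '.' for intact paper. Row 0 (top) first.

Answer: O.O..O.OO.O..O.O
...OO......OO...
...OO......OO...
O.O..O.OO.O..O.O
O.O..O.OO.O..O.O
...OO......OO...
...OO......OO...
O.O..O.OO.O..O.O

Derivation:
Op 1 fold_up: fold axis h@4; visible region now rows[0,4) x cols[0,16) = 4x16
Op 2 fold_right: fold axis v@8; visible region now rows[0,4) x cols[8,16) = 4x8
Op 3 fold_right: fold axis v@12; visible region now rows[0,4) x cols[12,16) = 4x4
Op 4 fold_up: fold axis h@2; visible region now rows[0,2) x cols[12,16) = 2x4
Op 5 cut(1, 0): punch at orig (1,12); cuts so far [(1, 12)]; region rows[0,2) x cols[12,16) = 2x4
Op 6 cut(0, 1): punch at orig (0,13); cuts so far [(0, 13), (1, 12)]; region rows[0,2) x cols[12,16) = 2x4
Op 7 cut(0, 3): punch at orig (0,15); cuts so far [(0, 13), (0, 15), (1, 12)]; region rows[0,2) x cols[12,16) = 2x4
Unfold 1 (reflect across h@2): 6 holes -> [(0, 13), (0, 15), (1, 12), (2, 12), (3, 13), (3, 15)]
Unfold 2 (reflect across v@12): 12 holes -> [(0, 8), (0, 10), (0, 13), (0, 15), (1, 11), (1, 12), (2, 11), (2, 12), (3, 8), (3, 10), (3, 13), (3, 15)]
Unfold 3 (reflect across v@8): 24 holes -> [(0, 0), (0, 2), (0, 5), (0, 7), (0, 8), (0, 10), (0, 13), (0, 15), (1, 3), (1, 4), (1, 11), (1, 12), (2, 3), (2, 4), (2, 11), (2, 12), (3, 0), (3, 2), (3, 5), (3, 7), (3, 8), (3, 10), (3, 13), (3, 15)]
Unfold 4 (reflect across h@4): 48 holes -> [(0, 0), (0, 2), (0, 5), (0, 7), (0, 8), (0, 10), (0, 13), (0, 15), (1, 3), (1, 4), (1, 11), (1, 12), (2, 3), (2, 4), (2, 11), (2, 12), (3, 0), (3, 2), (3, 5), (3, 7), (3, 8), (3, 10), (3, 13), (3, 15), (4, 0), (4, 2), (4, 5), (4, 7), (4, 8), (4, 10), (4, 13), (4, 15), (5, 3), (5, 4), (5, 11), (5, 12), (6, 3), (6, 4), (6, 11), (6, 12), (7, 0), (7, 2), (7, 5), (7, 7), (7, 8), (7, 10), (7, 13), (7, 15)]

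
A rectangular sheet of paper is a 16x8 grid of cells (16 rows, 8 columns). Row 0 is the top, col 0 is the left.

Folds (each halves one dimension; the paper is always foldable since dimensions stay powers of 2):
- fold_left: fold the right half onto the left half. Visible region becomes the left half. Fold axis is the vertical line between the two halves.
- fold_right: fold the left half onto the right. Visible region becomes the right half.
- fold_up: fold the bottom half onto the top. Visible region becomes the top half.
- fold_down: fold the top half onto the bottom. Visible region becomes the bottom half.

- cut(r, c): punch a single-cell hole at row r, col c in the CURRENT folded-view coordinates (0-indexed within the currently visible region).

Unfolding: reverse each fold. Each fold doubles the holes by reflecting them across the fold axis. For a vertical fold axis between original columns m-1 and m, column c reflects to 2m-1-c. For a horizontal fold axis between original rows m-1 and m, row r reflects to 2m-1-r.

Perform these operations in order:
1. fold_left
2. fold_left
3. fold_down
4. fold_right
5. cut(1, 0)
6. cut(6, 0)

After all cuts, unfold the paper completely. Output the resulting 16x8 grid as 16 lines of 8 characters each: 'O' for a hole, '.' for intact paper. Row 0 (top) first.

Answer: ........
OOOOOOOO
........
........
........
........
OOOOOOOO
........
........
OOOOOOOO
........
........
........
........
OOOOOOOO
........

Derivation:
Op 1 fold_left: fold axis v@4; visible region now rows[0,16) x cols[0,4) = 16x4
Op 2 fold_left: fold axis v@2; visible region now rows[0,16) x cols[0,2) = 16x2
Op 3 fold_down: fold axis h@8; visible region now rows[8,16) x cols[0,2) = 8x2
Op 4 fold_right: fold axis v@1; visible region now rows[8,16) x cols[1,2) = 8x1
Op 5 cut(1, 0): punch at orig (9,1); cuts so far [(9, 1)]; region rows[8,16) x cols[1,2) = 8x1
Op 6 cut(6, 0): punch at orig (14,1); cuts so far [(9, 1), (14, 1)]; region rows[8,16) x cols[1,2) = 8x1
Unfold 1 (reflect across v@1): 4 holes -> [(9, 0), (9, 1), (14, 0), (14, 1)]
Unfold 2 (reflect across h@8): 8 holes -> [(1, 0), (1, 1), (6, 0), (6, 1), (9, 0), (9, 1), (14, 0), (14, 1)]
Unfold 3 (reflect across v@2): 16 holes -> [(1, 0), (1, 1), (1, 2), (1, 3), (6, 0), (6, 1), (6, 2), (6, 3), (9, 0), (9, 1), (9, 2), (9, 3), (14, 0), (14, 1), (14, 2), (14, 3)]
Unfold 4 (reflect across v@4): 32 holes -> [(1, 0), (1, 1), (1, 2), (1, 3), (1, 4), (1, 5), (1, 6), (1, 7), (6, 0), (6, 1), (6, 2), (6, 3), (6, 4), (6, 5), (6, 6), (6, 7), (9, 0), (9, 1), (9, 2), (9, 3), (9, 4), (9, 5), (9, 6), (9, 7), (14, 0), (14, 1), (14, 2), (14, 3), (14, 4), (14, 5), (14, 6), (14, 7)]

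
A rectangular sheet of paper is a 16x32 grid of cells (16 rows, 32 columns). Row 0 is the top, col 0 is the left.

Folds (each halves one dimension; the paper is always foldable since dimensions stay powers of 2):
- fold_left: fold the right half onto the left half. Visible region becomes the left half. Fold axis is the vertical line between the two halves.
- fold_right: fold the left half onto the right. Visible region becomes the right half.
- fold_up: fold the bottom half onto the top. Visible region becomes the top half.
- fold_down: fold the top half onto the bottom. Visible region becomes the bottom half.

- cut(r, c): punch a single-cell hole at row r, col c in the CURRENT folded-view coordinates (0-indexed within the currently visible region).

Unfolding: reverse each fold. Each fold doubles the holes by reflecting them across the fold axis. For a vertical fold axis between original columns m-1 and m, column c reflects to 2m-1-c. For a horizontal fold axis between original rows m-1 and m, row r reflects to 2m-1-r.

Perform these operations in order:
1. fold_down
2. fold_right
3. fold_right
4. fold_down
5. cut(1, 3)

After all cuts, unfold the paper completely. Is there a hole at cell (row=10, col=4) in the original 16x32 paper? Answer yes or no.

Op 1 fold_down: fold axis h@8; visible region now rows[8,16) x cols[0,32) = 8x32
Op 2 fold_right: fold axis v@16; visible region now rows[8,16) x cols[16,32) = 8x16
Op 3 fold_right: fold axis v@24; visible region now rows[8,16) x cols[24,32) = 8x8
Op 4 fold_down: fold axis h@12; visible region now rows[12,16) x cols[24,32) = 4x8
Op 5 cut(1, 3): punch at orig (13,27); cuts so far [(13, 27)]; region rows[12,16) x cols[24,32) = 4x8
Unfold 1 (reflect across h@12): 2 holes -> [(10, 27), (13, 27)]
Unfold 2 (reflect across v@24): 4 holes -> [(10, 20), (10, 27), (13, 20), (13, 27)]
Unfold 3 (reflect across v@16): 8 holes -> [(10, 4), (10, 11), (10, 20), (10, 27), (13, 4), (13, 11), (13, 20), (13, 27)]
Unfold 4 (reflect across h@8): 16 holes -> [(2, 4), (2, 11), (2, 20), (2, 27), (5, 4), (5, 11), (5, 20), (5, 27), (10, 4), (10, 11), (10, 20), (10, 27), (13, 4), (13, 11), (13, 20), (13, 27)]
Holes: [(2, 4), (2, 11), (2, 20), (2, 27), (5, 4), (5, 11), (5, 20), (5, 27), (10, 4), (10, 11), (10, 20), (10, 27), (13, 4), (13, 11), (13, 20), (13, 27)]

Answer: yes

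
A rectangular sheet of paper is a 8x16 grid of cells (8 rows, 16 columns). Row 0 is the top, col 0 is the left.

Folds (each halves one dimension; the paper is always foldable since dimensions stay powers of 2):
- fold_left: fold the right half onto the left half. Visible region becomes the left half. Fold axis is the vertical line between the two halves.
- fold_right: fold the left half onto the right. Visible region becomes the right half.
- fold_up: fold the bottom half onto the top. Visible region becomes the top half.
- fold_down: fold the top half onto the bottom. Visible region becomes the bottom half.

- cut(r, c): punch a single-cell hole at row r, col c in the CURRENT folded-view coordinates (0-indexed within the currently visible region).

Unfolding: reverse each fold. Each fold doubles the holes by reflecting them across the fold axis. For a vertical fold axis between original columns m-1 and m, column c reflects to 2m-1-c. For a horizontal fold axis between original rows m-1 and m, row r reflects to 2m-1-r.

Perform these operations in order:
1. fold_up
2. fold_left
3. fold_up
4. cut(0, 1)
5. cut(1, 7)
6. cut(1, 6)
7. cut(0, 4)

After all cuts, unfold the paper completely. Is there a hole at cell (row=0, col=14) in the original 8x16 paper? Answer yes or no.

Op 1 fold_up: fold axis h@4; visible region now rows[0,4) x cols[0,16) = 4x16
Op 2 fold_left: fold axis v@8; visible region now rows[0,4) x cols[0,8) = 4x8
Op 3 fold_up: fold axis h@2; visible region now rows[0,2) x cols[0,8) = 2x8
Op 4 cut(0, 1): punch at orig (0,1); cuts so far [(0, 1)]; region rows[0,2) x cols[0,8) = 2x8
Op 5 cut(1, 7): punch at orig (1,7); cuts so far [(0, 1), (1, 7)]; region rows[0,2) x cols[0,8) = 2x8
Op 6 cut(1, 6): punch at orig (1,6); cuts so far [(0, 1), (1, 6), (1, 7)]; region rows[0,2) x cols[0,8) = 2x8
Op 7 cut(0, 4): punch at orig (0,4); cuts so far [(0, 1), (0, 4), (1, 6), (1, 7)]; region rows[0,2) x cols[0,8) = 2x8
Unfold 1 (reflect across h@2): 8 holes -> [(0, 1), (0, 4), (1, 6), (1, 7), (2, 6), (2, 7), (3, 1), (3, 4)]
Unfold 2 (reflect across v@8): 16 holes -> [(0, 1), (0, 4), (0, 11), (0, 14), (1, 6), (1, 7), (1, 8), (1, 9), (2, 6), (2, 7), (2, 8), (2, 9), (3, 1), (3, 4), (3, 11), (3, 14)]
Unfold 3 (reflect across h@4): 32 holes -> [(0, 1), (0, 4), (0, 11), (0, 14), (1, 6), (1, 7), (1, 8), (1, 9), (2, 6), (2, 7), (2, 8), (2, 9), (3, 1), (3, 4), (3, 11), (3, 14), (4, 1), (4, 4), (4, 11), (4, 14), (5, 6), (5, 7), (5, 8), (5, 9), (6, 6), (6, 7), (6, 8), (6, 9), (7, 1), (7, 4), (7, 11), (7, 14)]
Holes: [(0, 1), (0, 4), (0, 11), (0, 14), (1, 6), (1, 7), (1, 8), (1, 9), (2, 6), (2, 7), (2, 8), (2, 9), (3, 1), (3, 4), (3, 11), (3, 14), (4, 1), (4, 4), (4, 11), (4, 14), (5, 6), (5, 7), (5, 8), (5, 9), (6, 6), (6, 7), (6, 8), (6, 9), (7, 1), (7, 4), (7, 11), (7, 14)]

Answer: yes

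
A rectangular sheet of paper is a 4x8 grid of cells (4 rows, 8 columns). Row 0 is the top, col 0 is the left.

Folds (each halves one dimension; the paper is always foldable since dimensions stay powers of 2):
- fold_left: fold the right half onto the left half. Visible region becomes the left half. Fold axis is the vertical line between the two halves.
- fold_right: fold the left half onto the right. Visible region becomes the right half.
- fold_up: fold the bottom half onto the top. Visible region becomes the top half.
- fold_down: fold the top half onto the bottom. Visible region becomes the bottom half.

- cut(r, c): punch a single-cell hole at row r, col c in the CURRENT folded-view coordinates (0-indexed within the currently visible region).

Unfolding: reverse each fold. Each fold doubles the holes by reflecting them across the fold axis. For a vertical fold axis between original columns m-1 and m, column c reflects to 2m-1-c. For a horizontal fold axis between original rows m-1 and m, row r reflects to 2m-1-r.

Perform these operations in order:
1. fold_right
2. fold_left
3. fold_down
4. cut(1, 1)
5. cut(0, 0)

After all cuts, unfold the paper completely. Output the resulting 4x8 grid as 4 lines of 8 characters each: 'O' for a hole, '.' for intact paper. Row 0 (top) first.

Answer: .OO..OO.
O..OO..O
O..OO..O
.OO..OO.

Derivation:
Op 1 fold_right: fold axis v@4; visible region now rows[0,4) x cols[4,8) = 4x4
Op 2 fold_left: fold axis v@6; visible region now rows[0,4) x cols[4,6) = 4x2
Op 3 fold_down: fold axis h@2; visible region now rows[2,4) x cols[4,6) = 2x2
Op 4 cut(1, 1): punch at orig (3,5); cuts so far [(3, 5)]; region rows[2,4) x cols[4,6) = 2x2
Op 5 cut(0, 0): punch at orig (2,4); cuts so far [(2, 4), (3, 5)]; region rows[2,4) x cols[4,6) = 2x2
Unfold 1 (reflect across h@2): 4 holes -> [(0, 5), (1, 4), (2, 4), (3, 5)]
Unfold 2 (reflect across v@6): 8 holes -> [(0, 5), (0, 6), (1, 4), (1, 7), (2, 4), (2, 7), (3, 5), (3, 6)]
Unfold 3 (reflect across v@4): 16 holes -> [(0, 1), (0, 2), (0, 5), (0, 6), (1, 0), (1, 3), (1, 4), (1, 7), (2, 0), (2, 3), (2, 4), (2, 7), (3, 1), (3, 2), (3, 5), (3, 6)]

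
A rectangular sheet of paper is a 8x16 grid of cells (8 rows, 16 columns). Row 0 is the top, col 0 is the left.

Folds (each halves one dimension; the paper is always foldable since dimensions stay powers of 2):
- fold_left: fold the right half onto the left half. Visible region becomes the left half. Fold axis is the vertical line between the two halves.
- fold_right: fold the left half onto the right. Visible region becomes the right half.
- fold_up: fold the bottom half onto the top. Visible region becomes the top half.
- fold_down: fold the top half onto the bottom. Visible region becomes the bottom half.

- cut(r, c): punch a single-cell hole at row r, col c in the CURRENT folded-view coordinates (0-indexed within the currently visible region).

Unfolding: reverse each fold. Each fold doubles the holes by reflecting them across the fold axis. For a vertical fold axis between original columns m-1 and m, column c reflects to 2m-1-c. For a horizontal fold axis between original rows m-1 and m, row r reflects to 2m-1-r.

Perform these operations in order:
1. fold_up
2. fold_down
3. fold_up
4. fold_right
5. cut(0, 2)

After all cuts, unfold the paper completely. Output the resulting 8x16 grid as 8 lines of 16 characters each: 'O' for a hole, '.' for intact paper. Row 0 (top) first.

Answer: .....O....O.....
.....O....O.....
.....O....O.....
.....O....O.....
.....O....O.....
.....O....O.....
.....O....O.....
.....O....O.....

Derivation:
Op 1 fold_up: fold axis h@4; visible region now rows[0,4) x cols[0,16) = 4x16
Op 2 fold_down: fold axis h@2; visible region now rows[2,4) x cols[0,16) = 2x16
Op 3 fold_up: fold axis h@3; visible region now rows[2,3) x cols[0,16) = 1x16
Op 4 fold_right: fold axis v@8; visible region now rows[2,3) x cols[8,16) = 1x8
Op 5 cut(0, 2): punch at orig (2,10); cuts so far [(2, 10)]; region rows[2,3) x cols[8,16) = 1x8
Unfold 1 (reflect across v@8): 2 holes -> [(2, 5), (2, 10)]
Unfold 2 (reflect across h@3): 4 holes -> [(2, 5), (2, 10), (3, 5), (3, 10)]
Unfold 3 (reflect across h@2): 8 holes -> [(0, 5), (0, 10), (1, 5), (1, 10), (2, 5), (2, 10), (3, 5), (3, 10)]
Unfold 4 (reflect across h@4): 16 holes -> [(0, 5), (0, 10), (1, 5), (1, 10), (2, 5), (2, 10), (3, 5), (3, 10), (4, 5), (4, 10), (5, 5), (5, 10), (6, 5), (6, 10), (7, 5), (7, 10)]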